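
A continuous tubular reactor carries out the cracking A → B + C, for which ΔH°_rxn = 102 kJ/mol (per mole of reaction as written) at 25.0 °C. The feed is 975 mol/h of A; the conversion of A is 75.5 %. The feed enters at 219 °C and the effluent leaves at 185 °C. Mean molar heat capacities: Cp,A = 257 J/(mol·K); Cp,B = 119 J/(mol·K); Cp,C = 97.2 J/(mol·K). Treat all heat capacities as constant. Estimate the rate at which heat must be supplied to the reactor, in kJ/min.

Extent of reaction ξ = 0.755 × 975 = 736.12 mol/h
Reaction term: ξ·ΔH°_rxn = 736.12 × 102 = 75085 kJ/h
Sensible, feed 219→25 °C: -48612 kJ/h
Outlet flows (mol/h): A 238.88, B 736.12, C 736.12
Sensible, products 25→185 °C: 35287 kJ/h
Q = ΔH = 61760 kJ/h = 17.155 kW
Heat supplied = 1029.3 kJ/min

Q_in = 1030 kJ/min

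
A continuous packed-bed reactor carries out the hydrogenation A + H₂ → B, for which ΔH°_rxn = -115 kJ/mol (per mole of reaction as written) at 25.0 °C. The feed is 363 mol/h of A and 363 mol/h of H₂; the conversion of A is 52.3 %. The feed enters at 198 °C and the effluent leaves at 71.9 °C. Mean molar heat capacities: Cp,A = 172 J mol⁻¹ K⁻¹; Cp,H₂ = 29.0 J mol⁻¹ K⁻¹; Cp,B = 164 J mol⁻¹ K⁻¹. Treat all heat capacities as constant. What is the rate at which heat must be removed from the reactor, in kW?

Q_out = 8.71 kW

Extent of reaction ξ = 0.523 × 363 = 189.85 mol/h
Reaction term: ξ·ΔH°_rxn = 189.85 × -115 = -21833 kJ/h
Sensible, feed 198→25 °C: -12623 kJ/h
Outlet flows (mol/h): A 173.15, H₂ 173.15, B 189.85
Sensible, products 25→71.9 °C: 3092.5 kJ/h
Q = ΔH = -31363 kJ/h = -8.7119 kW
Heat removed = 8.7119 kW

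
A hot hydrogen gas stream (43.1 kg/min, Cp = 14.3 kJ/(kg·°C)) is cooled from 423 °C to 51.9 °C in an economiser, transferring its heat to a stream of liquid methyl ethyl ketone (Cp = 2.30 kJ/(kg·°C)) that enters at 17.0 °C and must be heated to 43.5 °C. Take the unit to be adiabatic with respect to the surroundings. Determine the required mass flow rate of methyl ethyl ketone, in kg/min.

Heat released by hot stream: Q = 43.1 × 14.3 × (423 − 51.9) = 228720 kJ/min
Energy balance on cold side (adiabatic exchanger): Q = ṁ_c·Cp_c·(T_c,out − T_c,in)
ṁ_c = 228720 / [2.30 × (43.5 − 17.0)] = 3752.6 kg/min

ṁ_c = 3750 kg/min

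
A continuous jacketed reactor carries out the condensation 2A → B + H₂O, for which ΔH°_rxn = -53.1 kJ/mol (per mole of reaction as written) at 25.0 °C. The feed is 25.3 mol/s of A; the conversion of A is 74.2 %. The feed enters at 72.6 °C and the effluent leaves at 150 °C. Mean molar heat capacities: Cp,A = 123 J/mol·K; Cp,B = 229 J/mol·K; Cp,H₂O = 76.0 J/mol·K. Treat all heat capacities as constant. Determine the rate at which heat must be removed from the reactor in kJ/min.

Extent of reaction ξ = 0.742 × 25.3 / 2 = 9.3863 mol/s
Reaction term: ξ·ΔH°_rxn = 9.3863 × -53.1 = -498.41 kJ/s
Sensible, feed 72.6→25 °C: -148.13 kJ/s
Outlet flows (mol/s): A 6.5274, B 9.3863, H₂O 9.3863
Sensible, products 25→150 °C: 458.21 kJ/s
Q = ΔH = -188.33 kJ/s = -188.33 kW
Heat removed = 11300 kJ/min

Q_out = 11300 kJ/min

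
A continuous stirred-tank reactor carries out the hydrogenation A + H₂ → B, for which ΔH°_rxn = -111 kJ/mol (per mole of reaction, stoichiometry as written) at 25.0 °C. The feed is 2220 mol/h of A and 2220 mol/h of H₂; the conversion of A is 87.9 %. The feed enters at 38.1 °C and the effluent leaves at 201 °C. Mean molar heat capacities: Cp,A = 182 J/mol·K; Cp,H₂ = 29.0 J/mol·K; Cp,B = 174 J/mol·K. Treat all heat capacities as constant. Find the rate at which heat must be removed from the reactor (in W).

Extent of reaction ξ = 0.879 × 2220 = 1951.4 mol/h
Reaction term: ξ·ΔH°_rxn = 1951.4 × -111 = -216600 kJ/h
Sensible, feed 38.1→25 °C: -6136.3 kJ/h
Outlet flows (mol/h): A 268.62, H₂ 268.62, B 1951.4
Sensible, products 25→201 °C: 69735 kJ/h
Q = ΔH = -153000 kJ/h = -42.501 kW
Heat removed = 42501 W

Q_out = 42500 W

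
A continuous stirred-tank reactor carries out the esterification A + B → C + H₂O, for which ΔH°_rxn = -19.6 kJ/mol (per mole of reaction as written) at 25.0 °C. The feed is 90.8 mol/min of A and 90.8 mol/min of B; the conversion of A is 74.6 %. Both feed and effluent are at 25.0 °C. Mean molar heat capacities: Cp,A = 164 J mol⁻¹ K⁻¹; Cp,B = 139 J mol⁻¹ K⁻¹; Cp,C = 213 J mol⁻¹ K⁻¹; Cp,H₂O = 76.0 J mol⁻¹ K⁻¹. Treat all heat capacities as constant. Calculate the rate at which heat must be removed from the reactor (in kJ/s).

Extent of reaction ξ = 0.746 × 90.8 = 67.737 mol/min
Reaction term: ξ·ΔH°_rxn = 67.737 × -19.6 = -1327.6 kJ/min
Q = ΔH = -1327.6 kJ/min = -22.127 kW
Heat removed = 22.127 kJ/s

Q_out = 22.1 kJ/s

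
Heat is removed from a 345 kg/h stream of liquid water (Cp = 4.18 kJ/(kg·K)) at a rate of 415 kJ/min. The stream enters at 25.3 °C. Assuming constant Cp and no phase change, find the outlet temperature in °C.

Q = 415 kJ/min = 24900 kJ/h
ΔT = Q/(ṁ·Cp) = 24900/(345×4.18) = 17.266 K
T_out = 25.3 − 17.266 = 8.0335 °C

T_out = 8.03 °C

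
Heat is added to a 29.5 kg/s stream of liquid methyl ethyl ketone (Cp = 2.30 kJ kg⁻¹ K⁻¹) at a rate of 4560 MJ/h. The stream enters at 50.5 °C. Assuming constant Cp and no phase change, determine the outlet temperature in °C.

T_out = 69.2 °C

Q = 4560 MJ/h = 1266.7 kJ/s
ΔT = Q/(ṁ·Cp) = 1266.7/(29.5×2.30) = 18.669 K
T_out = 50.5 + 18.669 = 69.169 °C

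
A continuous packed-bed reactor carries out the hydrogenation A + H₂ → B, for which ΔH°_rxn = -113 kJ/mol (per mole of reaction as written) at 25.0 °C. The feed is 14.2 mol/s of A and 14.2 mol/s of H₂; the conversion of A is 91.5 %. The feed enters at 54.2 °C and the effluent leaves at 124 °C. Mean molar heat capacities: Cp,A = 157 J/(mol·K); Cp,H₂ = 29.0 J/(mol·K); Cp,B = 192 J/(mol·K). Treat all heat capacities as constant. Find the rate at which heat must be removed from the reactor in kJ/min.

Extent of reaction ξ = 0.915 × 14.2 = 12.993 mol/s
Reaction term: ξ·ΔH°_rxn = 12.993 × -113 = -1468.2 kJ/s
Sensible, feed 54.2→25 °C: -77.123 kJ/s
Outlet flows (mol/s): A 1.207, H₂ 1.207, B 12.993
Sensible, products 25→124 °C: 269.2 kJ/s
Q = ΔH = -1276.1 kJ/s = -1276.1 kW
Heat removed = 76568 kJ/min

Q_out = 76600 kJ/min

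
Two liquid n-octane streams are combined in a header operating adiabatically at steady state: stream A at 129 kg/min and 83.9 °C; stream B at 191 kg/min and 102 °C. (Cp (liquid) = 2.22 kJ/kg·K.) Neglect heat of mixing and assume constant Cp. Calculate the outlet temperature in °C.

T_out = 94.7 °C

Adiabatic, steady state ⇒ Σ ṁᵢCp,ᵢ(T_out − Tᵢ) = 0
Σ ṁᵢCp,ᵢTᵢ = 129×2.22×83.9 + 191×2.22×102 = 67277
Σ ṁᵢCp,ᵢ = 129×2.22 + 191×2.22 = 710.4
T_out = 67277 / 710.4 = 94.703 °C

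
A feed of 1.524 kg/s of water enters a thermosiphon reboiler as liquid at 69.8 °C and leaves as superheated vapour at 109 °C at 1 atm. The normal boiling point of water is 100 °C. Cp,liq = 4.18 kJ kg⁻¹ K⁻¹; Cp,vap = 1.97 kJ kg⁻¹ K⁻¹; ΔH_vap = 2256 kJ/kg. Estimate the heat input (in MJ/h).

liquid 69.8→100 °C: 126.24 kJ/kg
vaporisation at 100 °C: 2256 kJ/kg
vapour 100→109 °C: 17.73 kJ/kg
Δh = 126.24 + 2256 + 17.73 = 2400 kJ/kg
Q = ṁ·Δh = 1.524 kg/s × 2400 kJ/kg = 3657.5 kJ/s
|Q| = 3657.5 kW = 13167 MJ/h

Q = 13200 MJ/h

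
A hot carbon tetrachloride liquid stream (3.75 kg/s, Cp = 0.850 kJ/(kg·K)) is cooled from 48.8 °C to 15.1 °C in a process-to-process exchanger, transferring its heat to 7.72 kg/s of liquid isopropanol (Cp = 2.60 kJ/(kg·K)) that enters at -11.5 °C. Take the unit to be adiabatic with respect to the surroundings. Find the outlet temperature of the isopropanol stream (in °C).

T_c,out = -6.15 °C

Heat released by hot stream: Q = 3.75 × 0.850 × (48.8 − 15.1) = 107.42 kJ/s
Energy balance on cold side (adiabatic exchanger): Q = ṁ_c·Cp_c·(T_c,out − T_c,in)
T_c,out = -11.5 + 107.42/(7.72 × 2.60) = -6.1483 °C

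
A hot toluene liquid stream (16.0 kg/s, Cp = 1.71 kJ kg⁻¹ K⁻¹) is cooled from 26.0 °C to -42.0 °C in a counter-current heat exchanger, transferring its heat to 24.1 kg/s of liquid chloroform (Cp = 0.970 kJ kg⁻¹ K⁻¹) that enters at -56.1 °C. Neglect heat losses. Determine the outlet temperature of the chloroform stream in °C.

T_c,out = 23.5 °C

Heat released by hot stream: Q = 16.0 × 1.71 × (26.0 − -42.0) = 1860.5 kJ/s
Energy balance on cold side (adiabatic exchanger): Q = ṁ_c·Cp_c·(T_c,out − T_c,in)
T_c,out = -56.1 + 1860.5/(24.1 × 0.970) = 23.486 °C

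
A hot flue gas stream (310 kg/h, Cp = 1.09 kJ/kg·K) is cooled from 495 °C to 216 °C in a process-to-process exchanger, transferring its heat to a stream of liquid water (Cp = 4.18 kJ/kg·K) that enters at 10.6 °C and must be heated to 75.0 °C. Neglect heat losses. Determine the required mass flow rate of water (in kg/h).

Heat released by hot stream: Q = 310 × 1.09 × (495 − 216) = 94274 kJ/h
Energy balance on cold side (adiabatic exchanger): Q = ṁ_c·Cp_c·(T_c,out − T_c,in)
ṁ_c = 94274 / [4.18 × (75.0 − 10.6)] = 350.21 kg/h

ṁ_c = 350 kg/h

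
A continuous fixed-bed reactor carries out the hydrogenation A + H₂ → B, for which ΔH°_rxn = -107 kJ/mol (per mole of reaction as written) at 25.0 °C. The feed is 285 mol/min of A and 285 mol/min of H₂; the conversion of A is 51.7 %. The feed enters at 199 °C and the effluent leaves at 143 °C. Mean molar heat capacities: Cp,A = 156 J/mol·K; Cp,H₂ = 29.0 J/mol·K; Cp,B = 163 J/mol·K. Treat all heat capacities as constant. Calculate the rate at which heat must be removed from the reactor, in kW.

Q_out = 318 kW

Extent of reaction ξ = 0.517 × 285 = 147.34 mol/min
Reaction term: ξ·ΔH°_rxn = 147.34 × -107 = -15766 kJ/min
Sensible, feed 199→25 °C: -9174.1 kJ/min
Outlet flows (mol/min): A 137.66, H₂ 137.66, B 147.34
Sensible, products 25→143 °C: 5839 kJ/min
Q = ΔH = -19101 kJ/min = -318.35 kW
Heat removed = 318.35 kW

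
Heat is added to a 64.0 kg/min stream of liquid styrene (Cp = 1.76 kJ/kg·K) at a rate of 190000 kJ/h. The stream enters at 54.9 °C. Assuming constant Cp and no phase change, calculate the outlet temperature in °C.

Q = 190000 kJ/h = 3166.7 kJ/min
ΔT = Q/(ṁ·Cp) = 3166.7/(64.0×1.76) = 28.113 K
T_out = 54.9 + 28.113 = 83.013 °C

T_out = 83.0 °C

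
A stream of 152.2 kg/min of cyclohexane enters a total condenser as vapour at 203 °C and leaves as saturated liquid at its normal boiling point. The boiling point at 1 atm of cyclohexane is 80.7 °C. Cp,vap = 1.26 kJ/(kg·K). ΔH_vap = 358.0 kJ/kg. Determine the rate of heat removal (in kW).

vapour 203→80.7 °C: -154.1 kJ/kg
condensation at 80.7 °C: -358 kJ/kg
Δh = -154.1 + -358 = -512.1 kJ/kg
Q = ṁ·Δh = 152.2 kg/min × -512.1 kJ/kg = -77941 kJ/min
|Q| = 1299 kW

Q_c = 1300 kW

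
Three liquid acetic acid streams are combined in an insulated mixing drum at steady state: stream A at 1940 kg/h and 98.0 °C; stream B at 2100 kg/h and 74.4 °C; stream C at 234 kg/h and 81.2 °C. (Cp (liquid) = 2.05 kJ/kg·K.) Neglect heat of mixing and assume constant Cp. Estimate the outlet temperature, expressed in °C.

T_out = 85.5 °C

No heat crosses the boundary, so H_out = H_in.
Σ ṁᵢCp,ᵢTᵢ = 1940×2.05×98.0 + 2100×2.05×74.4 + 234×2.05×81.2 = 748990
Σ ṁᵢCp,ᵢ = 1940×2.05 + 2100×2.05 + 234×2.05 = 8761.7
T_out = 748990 / 8761.7 = 85.485 °C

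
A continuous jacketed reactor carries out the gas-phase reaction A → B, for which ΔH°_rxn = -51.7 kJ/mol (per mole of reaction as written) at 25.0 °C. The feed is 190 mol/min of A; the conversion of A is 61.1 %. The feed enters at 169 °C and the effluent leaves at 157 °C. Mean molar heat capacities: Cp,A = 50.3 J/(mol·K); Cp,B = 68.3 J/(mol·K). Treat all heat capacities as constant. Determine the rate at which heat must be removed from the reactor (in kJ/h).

Q_out = 350000 kJ/h

Extent of reaction ξ = 0.611 × 190 = 116.09 mol/min
Reaction term: ξ·ΔH°_rxn = 116.09 × -51.7 = -6001.9 kJ/min
Sensible, feed 169→25 °C: -1376.2 kJ/min
Outlet flows (mol/min): A 73.91, B 116.09
Sensible, products 25→157 °C: 1537.4 kJ/min
Q = ΔH = -5840.7 kJ/min = -97.345 kW
Heat removed = 350440 kJ/h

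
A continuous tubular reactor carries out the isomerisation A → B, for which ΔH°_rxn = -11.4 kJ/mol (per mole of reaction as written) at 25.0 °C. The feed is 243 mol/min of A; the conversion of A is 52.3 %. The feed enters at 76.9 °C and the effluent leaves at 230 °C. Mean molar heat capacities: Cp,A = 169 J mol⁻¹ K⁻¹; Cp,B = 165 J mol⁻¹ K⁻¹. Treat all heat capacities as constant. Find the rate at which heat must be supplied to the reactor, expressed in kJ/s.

Extent of reaction ξ = 0.523 × 243 = 127.09 mol/min
Reaction term: ξ·ΔH°_rxn = 127.09 × -11.4 = -1448.8 kJ/min
Sensible, feed 76.9→25 °C: -2131.4 kJ/min
Outlet flows (mol/min): A 115.91, B 127.09
Sensible, products 25→230 °C: 8314.5 kJ/min
Q = ΔH = 4734.3 kJ/min = 78.906 kW
Heat supplied = 78.906 kJ/s

Q_in = 78.9 kJ/s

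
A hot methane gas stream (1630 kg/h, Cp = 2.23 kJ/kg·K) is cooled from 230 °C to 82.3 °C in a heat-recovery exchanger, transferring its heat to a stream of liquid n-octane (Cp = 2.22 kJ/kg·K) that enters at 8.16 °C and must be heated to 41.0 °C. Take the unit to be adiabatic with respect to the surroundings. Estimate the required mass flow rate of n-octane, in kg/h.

ṁ_c = 7360 kg/h

Heat released by hot stream: Q = 1630 × 2.23 × (230 − 82.3) = 536870 kJ/h
Energy balance on cold side (adiabatic exchanger): Q = ṁ_c·Cp_c·(T_c,out − T_c,in)
ṁ_c = 536870 / [2.22 × (41.0 − 8.16)] = 7364.1 kg/h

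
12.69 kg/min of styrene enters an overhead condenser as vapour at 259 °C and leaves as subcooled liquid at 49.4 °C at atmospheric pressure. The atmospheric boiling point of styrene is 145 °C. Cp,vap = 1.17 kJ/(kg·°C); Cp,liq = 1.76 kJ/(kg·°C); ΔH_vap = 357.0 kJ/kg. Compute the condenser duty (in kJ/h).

Q_c = 501000 kJ/h

vapour 259→145 °C: -133.38 kJ/kg
condensation at 145 °C: -357 kJ/kg
liquid 145→49.4 °C: -168.26 kJ/kg
Δh = -133.38 + -357 + -168.26 = -658.64 kJ/kg
Q = ṁ·Δh = 12.69 kg/min × -658.64 kJ/kg = -8358.1 kJ/min
|Q| = 139.3 kW = 501490 kJ/h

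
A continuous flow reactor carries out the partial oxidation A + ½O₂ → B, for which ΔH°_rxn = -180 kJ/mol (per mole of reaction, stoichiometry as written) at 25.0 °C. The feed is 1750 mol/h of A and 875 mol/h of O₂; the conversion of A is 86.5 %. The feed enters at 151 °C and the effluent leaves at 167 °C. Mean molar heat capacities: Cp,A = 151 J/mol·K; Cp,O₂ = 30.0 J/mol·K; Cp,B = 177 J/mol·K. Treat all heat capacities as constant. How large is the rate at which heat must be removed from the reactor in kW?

Extent of reaction ξ = 0.865 × 1750 = 1513.8 mol/h
Reaction term: ξ·ΔH°_rxn = 1513.8 × -180 = -272480 kJ/h
Sensible, feed 151→25 °C: -36603 kJ/h
Outlet flows (mol/h): A 236.25, O₂ 118.12, B 1513.8
Sensible, products 25→167 °C: 43615 kJ/h
Q = ΔH = -265460 kJ/h = -73.74 kW
Heat removed = 73.74 kW

Q_out = 73.7 kW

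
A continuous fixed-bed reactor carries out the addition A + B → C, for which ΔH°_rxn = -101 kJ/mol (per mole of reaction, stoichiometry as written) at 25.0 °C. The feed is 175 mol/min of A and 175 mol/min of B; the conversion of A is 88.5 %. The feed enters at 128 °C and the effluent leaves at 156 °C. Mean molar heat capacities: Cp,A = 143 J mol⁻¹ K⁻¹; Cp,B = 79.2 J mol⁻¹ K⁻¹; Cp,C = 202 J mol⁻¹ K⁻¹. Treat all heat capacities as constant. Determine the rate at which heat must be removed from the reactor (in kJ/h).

Extent of reaction ξ = 0.885 × 175 = 154.88 mol/min
Reaction term: ξ·ΔH°_rxn = 154.88 × -101 = -15642 kJ/min
Sensible, feed 128→25 °C: -4005.2 kJ/min
Outlet flows (mol/min): A 20.125, B 20.125, C 154.88
Sensible, products 25→156 °C: 4684.1 kJ/min
Q = ΔH = -14963 kJ/min = -249.39 kW
Heat removed = 897810 kJ/h

Q_out = 898000 kJ/h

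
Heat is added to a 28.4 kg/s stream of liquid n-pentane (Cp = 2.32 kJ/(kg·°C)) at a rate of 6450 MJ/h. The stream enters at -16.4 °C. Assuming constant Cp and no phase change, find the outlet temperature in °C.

Q = 6450 MJ/h = 1791.7 kJ/s
ΔT = Q/(ṁ·Cp) = 1791.7/(28.4×2.32) = 27.193 K
T_out = -16.4 + 27.193 = 10.793 °C

T_out = 10.8 °C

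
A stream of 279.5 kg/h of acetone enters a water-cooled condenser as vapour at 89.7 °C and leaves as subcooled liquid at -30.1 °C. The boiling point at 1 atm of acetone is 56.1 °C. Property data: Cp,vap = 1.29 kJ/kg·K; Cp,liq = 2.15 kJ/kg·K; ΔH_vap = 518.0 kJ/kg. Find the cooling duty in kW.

Q_c = 58.0 kW

vapour 89.7→56.1 °C: -43.344 kJ/kg
condensation at 56.1 °C: -518 kJ/kg
liquid 56.1→-30.1 °C: -185.33 kJ/kg
Δh = -43.344 + -518 + -185.33 = -746.67 kJ/kg
Q = ṁ·Δh = 279.5 kg/h × -746.67 kJ/kg = -208700 kJ/h
|Q| = 57.971 kW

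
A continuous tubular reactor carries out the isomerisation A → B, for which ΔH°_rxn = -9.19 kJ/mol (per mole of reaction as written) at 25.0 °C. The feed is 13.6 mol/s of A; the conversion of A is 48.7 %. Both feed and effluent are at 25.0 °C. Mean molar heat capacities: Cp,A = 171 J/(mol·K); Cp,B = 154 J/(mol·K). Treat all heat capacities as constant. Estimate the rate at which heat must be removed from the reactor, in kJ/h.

Extent of reaction ξ = 0.487 × 13.6 = 6.6232 mol/s
Reaction term: ξ·ΔH°_rxn = 6.6232 × -9.19 = -60.867 kJ/s
Q = ΔH = -60.867 kJ/s = -60.867 kW
Heat removed = 219120 kJ/h

Q_out = 219000 kJ/h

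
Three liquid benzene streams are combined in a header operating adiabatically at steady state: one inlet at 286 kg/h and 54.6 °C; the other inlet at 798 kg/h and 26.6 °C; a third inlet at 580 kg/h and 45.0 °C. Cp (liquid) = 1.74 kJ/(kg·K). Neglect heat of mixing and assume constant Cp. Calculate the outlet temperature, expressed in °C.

T_out = 37.8 °C

Adiabatic, steady state ⇒ Σ ṁᵢCp,ᵢ(T_out − Tᵢ) = 0
T_out = Σ ṁᵢCp,ᵢTᵢ / Σ ṁᵢCp,ᵢ
      = 109520 / 2895.4 = 37.826 °C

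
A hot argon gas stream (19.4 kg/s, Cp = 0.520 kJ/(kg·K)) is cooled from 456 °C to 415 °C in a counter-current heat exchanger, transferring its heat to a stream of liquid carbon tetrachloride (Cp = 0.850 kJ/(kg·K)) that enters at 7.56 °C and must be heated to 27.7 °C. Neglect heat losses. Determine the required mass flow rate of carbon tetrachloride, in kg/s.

ṁ_c = 24.2 kg/s

Heat released by hot stream: Q = 19.4 × 0.520 × (456 − 415) = 413.61 kJ/s
Energy balance on cold side (adiabatic exchanger): Q = ṁ_c·Cp_c·(T_c,out − T_c,in)
ṁ_c = 413.61 / [0.850 × (27.7 − 7.56)] = 24.161 kg/s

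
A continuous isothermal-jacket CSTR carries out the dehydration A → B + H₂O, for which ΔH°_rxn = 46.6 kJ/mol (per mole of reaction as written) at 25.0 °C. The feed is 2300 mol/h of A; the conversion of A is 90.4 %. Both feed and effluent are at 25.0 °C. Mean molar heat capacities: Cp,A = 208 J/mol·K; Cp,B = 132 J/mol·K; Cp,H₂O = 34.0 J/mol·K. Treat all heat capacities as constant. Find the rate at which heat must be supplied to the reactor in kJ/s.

Q_in = 26.9 kJ/s

Extent of reaction ξ = 0.904 × 2300 = 2079.2 mol/h
Reaction term: ξ·ΔH°_rxn = 2079.2 × 46.6 = 96891 kJ/h
Q = ΔH = 96891 kJ/h = 26.914 kW
Heat supplied = 26.914 kJ/s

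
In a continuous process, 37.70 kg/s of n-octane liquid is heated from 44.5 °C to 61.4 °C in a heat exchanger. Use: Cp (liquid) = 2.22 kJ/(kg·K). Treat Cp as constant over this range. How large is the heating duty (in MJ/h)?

Q = ṁ·Cp·ΔT = 37.70 × 2.22 × (61.4 − 44.5) = 1414.4 kJ/s
Heating duty = 5091.9 MJ/h

Q = 5090 MJ/h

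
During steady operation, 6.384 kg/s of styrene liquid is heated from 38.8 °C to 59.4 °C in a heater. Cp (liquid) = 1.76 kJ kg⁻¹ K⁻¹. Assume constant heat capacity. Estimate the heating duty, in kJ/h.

Q = ṁ·Cp·ΔT = 6.384 × 1.76 × (59.4 − 38.8) = 231.46 kJ/s
Heating duty = 833250 kJ/h

Q = 833000 kJ/h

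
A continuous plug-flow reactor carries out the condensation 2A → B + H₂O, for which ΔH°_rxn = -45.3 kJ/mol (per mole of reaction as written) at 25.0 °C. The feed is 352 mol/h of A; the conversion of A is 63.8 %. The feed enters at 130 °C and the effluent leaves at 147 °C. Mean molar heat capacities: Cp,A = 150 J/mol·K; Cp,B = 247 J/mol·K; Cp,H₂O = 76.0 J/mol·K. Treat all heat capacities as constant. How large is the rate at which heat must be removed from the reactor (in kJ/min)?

Extent of reaction ξ = 0.638 × 352 / 2 = 112.29 mol/h
Reaction term: ξ·ΔH°_rxn = 112.29 × -45.3 = -5086.6 kJ/h
Sensible, feed 130→25 °C: -5544 kJ/h
Outlet flows (mol/h): A 127.42, B 112.29, H₂O 112.29
Sensible, products 25→147 °C: 6756.7 kJ/h
Q = ΔH = -3874 kJ/h = -1.0761 kW
Heat removed = 64.566 kJ/min

Q_out = 64.6 kJ/min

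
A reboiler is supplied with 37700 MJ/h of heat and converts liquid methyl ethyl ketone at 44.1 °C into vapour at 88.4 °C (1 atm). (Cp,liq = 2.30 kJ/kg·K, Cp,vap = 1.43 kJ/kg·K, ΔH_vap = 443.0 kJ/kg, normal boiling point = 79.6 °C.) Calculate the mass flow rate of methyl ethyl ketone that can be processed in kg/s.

Δh = 2.30×(79.6−44.1) + 443.0 + 1.43×(88.4−79.6) = 537.23 kJ/kg
Q = 37700 MJ/h = 10472 kJ/s = 10472 kJ/s
ṁ = Q/Δh = 10472 / 537.23 = 19.493 kg/s

ṁ = 19.5 kg/s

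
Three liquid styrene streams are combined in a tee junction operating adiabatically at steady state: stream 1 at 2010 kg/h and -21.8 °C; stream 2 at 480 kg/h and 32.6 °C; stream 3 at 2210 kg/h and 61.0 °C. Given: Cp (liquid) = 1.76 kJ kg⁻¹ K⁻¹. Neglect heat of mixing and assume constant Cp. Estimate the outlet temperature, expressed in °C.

No heat crosses the boundary, so H_out = H_in.
T_out = Σ ṁᵢCp,ᵢTᵢ / Σ ṁᵢCp,ᵢ
      = 187690 / 8272 = 22.689 °C

T_out = 22.7 °C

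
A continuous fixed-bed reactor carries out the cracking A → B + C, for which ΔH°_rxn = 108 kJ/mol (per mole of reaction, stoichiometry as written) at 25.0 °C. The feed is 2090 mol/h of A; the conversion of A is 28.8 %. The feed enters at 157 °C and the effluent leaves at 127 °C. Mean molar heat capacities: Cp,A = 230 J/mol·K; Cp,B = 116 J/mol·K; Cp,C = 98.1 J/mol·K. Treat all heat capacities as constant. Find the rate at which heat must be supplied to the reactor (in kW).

Extent of reaction ξ = 0.288 × 2090 = 601.92 mol/h
Reaction term: ξ·ΔH°_rxn = 601.92 × 108 = 65007 kJ/h
Sensible, feed 157→25 °C: -63452 kJ/h
Outlet flows (mol/h): A 1488.1, B 601.92, C 601.92
Sensible, products 25→127 °C: 48055 kJ/h
Q = ΔH = 49610 kJ/h = 13.781 kW
Heat supplied = 13.781 kW

Q_in = 13.8 kW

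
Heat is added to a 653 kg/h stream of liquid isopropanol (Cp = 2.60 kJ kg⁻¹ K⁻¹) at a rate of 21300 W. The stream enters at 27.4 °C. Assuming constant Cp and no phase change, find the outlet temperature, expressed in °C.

Q = 21300 W = 76680 kJ/h
ΔT = Q/(ṁ·Cp) = 76680/(653×2.60) = 45.164 K
T_out = 27.4 + 45.164 = 72.564 °C

T_out = 72.6 °C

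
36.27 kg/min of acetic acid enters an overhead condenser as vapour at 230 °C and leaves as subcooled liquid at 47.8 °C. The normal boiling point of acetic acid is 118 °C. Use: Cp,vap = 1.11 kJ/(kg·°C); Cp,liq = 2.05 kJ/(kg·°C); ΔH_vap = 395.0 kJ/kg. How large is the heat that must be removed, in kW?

vapour 230→118 °C: -124.32 kJ/kg
condensation at 118 °C: -395 kJ/kg
liquid 118→47.8 °C: -143.91 kJ/kg
Δh = -124.32 + -395 + -143.91 = -663.23 kJ/kg
Q = ṁ·Δh = 36.27 kg/min × -663.23 kJ/kg = -24055 kJ/min
|Q| = 400.92 kW

Q_c = 401 kW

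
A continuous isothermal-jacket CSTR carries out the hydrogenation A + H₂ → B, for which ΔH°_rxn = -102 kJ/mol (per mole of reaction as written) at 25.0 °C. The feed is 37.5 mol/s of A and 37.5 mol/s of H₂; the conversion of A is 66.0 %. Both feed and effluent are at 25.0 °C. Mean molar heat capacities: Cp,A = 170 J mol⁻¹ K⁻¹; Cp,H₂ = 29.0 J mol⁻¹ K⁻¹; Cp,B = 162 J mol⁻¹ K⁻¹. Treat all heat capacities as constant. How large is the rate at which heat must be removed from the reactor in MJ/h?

Q_out = 9090 MJ/h

Extent of reaction ξ = 0.660 × 37.5 = 24.75 mol/s
Reaction term: ξ·ΔH°_rxn = 24.75 × -102 = -2524.5 kJ/s
Q = ΔH = -2524.5 kJ/s = -2524.5 kW
Heat removed = 9088.2 MJ/h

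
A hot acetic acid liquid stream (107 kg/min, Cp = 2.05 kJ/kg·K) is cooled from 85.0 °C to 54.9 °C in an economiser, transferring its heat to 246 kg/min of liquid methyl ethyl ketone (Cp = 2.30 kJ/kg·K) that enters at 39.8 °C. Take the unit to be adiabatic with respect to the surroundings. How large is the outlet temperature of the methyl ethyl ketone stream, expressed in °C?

Heat released by hot stream: Q = 107 × 2.05 × (85.0 − 54.9) = 6602.4 kJ/min
Energy balance on cold side (adiabatic exchanger): Q = ṁ_c·Cp_c·(T_c,out − T_c,in)
T_c,out = 39.8 + 6602.4/(246 × 2.30) = 51.469 °C

T_c,out = 51.5 °C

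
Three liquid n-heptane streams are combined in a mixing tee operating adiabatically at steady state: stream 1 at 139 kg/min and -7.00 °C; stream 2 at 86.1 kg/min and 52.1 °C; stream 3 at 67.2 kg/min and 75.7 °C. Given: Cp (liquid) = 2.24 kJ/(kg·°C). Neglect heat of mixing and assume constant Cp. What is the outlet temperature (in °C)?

Energy balance with Q = 0: Σ ṁᵢCp,ᵢ(T_out − Tᵢ) = 0
Σ ṁᵢCp,ᵢTᵢ = 139×2.24×-7.00 + 86.1×2.24×52.1 + 67.2×2.24×75.7 = 19264
Σ ṁᵢCp,ᵢ = 139×2.24 + 86.1×2.24 + 67.2×2.24 = 654.75
T_out = 19264 / 654.75 = 29.421 °C

T_out = 29.4 °C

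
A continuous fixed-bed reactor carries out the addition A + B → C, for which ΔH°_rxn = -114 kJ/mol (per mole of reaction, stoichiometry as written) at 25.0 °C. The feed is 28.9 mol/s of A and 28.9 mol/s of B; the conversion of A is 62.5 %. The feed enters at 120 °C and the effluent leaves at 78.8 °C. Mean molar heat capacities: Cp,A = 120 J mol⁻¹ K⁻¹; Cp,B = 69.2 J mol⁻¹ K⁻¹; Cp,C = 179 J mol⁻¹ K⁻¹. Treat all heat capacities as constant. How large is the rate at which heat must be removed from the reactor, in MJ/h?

Extent of reaction ξ = 0.625 × 28.9 = 18.062 mol/s
Reaction term: ξ·ΔH°_rxn = 18.062 × -114 = -2059.1 kJ/s
Sensible, feed 120→25 °C: -519.45 kJ/s
Outlet flows (mol/s): A 10.837, B 10.837, C 18.062
Sensible, products 25→78.8 °C: 284.26 kJ/s
Q = ΔH = -2294.3 kJ/s = -2294.3 kW
Heat removed = 8259.5 MJ/h

Q_out = 8260 MJ/h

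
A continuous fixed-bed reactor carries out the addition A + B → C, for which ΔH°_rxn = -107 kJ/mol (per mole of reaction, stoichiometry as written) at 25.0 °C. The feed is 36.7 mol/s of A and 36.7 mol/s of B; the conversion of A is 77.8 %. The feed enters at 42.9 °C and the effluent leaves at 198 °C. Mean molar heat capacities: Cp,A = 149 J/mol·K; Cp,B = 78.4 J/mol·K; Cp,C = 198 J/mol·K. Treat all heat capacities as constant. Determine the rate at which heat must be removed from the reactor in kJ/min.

Q_out = 114000 kJ/min

Extent of reaction ξ = 0.778 × 36.7 = 28.553 mol/s
Reaction term: ξ·ΔH°_rxn = 28.553 × -107 = -3055.1 kJ/s
Sensible, feed 42.9→25 °C: -149.39 kJ/s
Outlet flows (mol/s): A 8.1474, B 8.1474, C 28.553
Sensible, products 25→198 °C: 1298.6 kJ/s
Q = ΔH = -1906 kJ/s = -1906 kW
Heat removed = 114360 kJ/min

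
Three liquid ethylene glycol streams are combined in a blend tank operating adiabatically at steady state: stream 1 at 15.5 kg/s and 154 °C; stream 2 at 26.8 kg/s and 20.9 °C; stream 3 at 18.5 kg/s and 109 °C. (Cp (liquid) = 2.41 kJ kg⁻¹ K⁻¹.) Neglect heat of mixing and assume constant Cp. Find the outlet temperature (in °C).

Adiabatic, steady state ⇒ Σ ṁᵢCp,ᵢ(T_out − Tᵢ) = 0
Σ ṁᵢCp,ᵢTᵢ = 15.5×2.41×154 + 26.8×2.41×20.9 + 18.5×2.41×109 = 11962
Σ ṁᵢCp,ᵢ = 15.5×2.41 + 26.8×2.41 + 18.5×2.41 = 146.53
T_out = 11962 / 146.53 = 81.638 °C

T_out = 81.6 °C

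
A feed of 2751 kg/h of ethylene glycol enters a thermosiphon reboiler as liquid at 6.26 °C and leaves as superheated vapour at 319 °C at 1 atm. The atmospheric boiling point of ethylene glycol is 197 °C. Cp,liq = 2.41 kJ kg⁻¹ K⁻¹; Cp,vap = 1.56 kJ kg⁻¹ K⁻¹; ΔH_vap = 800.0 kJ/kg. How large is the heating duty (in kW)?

Q = 1110 kW

liquid 6.26→197 °C: 459.68 kJ/kg
vaporisation at 197 °C: 800 kJ/kg
vapour 197→319 °C: 190.32 kJ/kg
Δh = 459.68 + 800 + 190.32 = 1450 kJ/kg
Q = ṁ·Δh = 2751 kg/h × 1450 kJ/kg = 3.989e+06 kJ/h
|Q| = 1108 kW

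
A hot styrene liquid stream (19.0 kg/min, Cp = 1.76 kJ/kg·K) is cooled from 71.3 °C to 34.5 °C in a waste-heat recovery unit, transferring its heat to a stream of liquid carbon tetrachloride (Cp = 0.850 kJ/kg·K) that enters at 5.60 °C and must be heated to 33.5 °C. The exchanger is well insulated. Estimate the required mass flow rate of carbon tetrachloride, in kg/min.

ṁ_c = 51.9 kg/min

Heat released by hot stream: Q = 19.0 × 1.76 × (71.3 − 34.5) = 1230.6 kJ/min
Energy balance on cold side (adiabatic exchanger): Q = ṁ_c·Cp_c·(T_c,out − T_c,in)
ṁ_c = 1230.6 / [0.850 × (33.5 − 5.60)] = 51.891 kg/min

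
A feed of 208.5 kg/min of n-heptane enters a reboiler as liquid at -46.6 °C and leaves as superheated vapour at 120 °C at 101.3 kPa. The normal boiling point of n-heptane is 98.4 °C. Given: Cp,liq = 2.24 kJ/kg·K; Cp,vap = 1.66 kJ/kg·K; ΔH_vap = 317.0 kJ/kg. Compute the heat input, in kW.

Q = 2350 kW

liquid -46.6→98.4 °C: 324.8 kJ/kg
vaporisation at 98.4 °C: 317 kJ/kg
vapour 98.4→120 °C: 35.856 kJ/kg
Δh = 324.8 + 317 + 35.856 = 677.66 kJ/kg
Q = ṁ·Δh = 208.5 kg/min × 677.66 kJ/kg = 141290 kJ/min
|Q| = 2354.9 kW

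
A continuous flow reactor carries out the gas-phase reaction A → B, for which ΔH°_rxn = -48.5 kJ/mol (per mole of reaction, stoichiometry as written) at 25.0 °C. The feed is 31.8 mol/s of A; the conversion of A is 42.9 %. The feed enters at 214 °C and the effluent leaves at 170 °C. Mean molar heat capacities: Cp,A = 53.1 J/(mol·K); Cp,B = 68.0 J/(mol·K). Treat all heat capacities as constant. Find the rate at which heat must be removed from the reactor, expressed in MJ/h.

Q_out = 2540 MJ/h

Extent of reaction ξ = 0.429 × 31.8 = 13.642 mol/s
Reaction term: ξ·ΔH°_rxn = 13.642 × -48.5 = -661.65 kJ/s
Sensible, feed 214→25 °C: -319.14 kJ/s
Outlet flows (mol/s): A 18.158, B 13.642
Sensible, products 25→170 °C: 274.32 kJ/s
Q = ΔH = -706.47 kJ/s = -706.47 kW
Heat removed = 2543.3 MJ/h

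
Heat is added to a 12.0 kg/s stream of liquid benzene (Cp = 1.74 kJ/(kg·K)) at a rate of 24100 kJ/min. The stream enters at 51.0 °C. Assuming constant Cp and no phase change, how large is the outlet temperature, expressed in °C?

T_out = 70.2 °C

Q = 24100 kJ/min = 401.67 kJ/s
ΔT = Q/(ṁ·Cp) = 401.67/(12.0×1.74) = 19.237 K
T_out = 51.0 + 19.237 = 70.237 °C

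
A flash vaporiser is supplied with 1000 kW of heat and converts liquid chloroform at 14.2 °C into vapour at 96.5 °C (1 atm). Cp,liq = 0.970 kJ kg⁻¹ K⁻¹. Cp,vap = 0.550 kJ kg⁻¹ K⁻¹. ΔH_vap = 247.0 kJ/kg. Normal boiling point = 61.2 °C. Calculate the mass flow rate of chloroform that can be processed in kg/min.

Δh = 0.970×(61.2−14.2) + 247.0 + 0.550×(96.5−61.2) = 312 kJ/kg
Q = 1000 kW = 1000 kJ/s = 60000 kJ/min
ṁ = Q/Δh = 60000 / 312 = 192.3 kg/min

ṁ = 192 kg/min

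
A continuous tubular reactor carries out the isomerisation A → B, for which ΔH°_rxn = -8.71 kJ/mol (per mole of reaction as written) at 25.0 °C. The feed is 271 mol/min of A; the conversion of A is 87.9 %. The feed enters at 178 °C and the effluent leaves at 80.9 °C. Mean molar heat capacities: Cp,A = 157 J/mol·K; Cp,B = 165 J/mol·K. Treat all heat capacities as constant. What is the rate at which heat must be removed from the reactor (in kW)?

Extent of reaction ξ = 0.879 × 271 = 238.21 mol/min
Reaction term: ξ·ΔH°_rxn = 238.21 × -8.71 = -2074.8 kJ/min
Sensible, feed 178→25 °C: -6509.7 kJ/min
Outlet flows (mol/min): A 32.791, B 238.21
Sensible, products 25→80.9 °C: 2484.9 kJ/min
Q = ΔH = -6099.6 kJ/min = -101.66 kW
Heat removed = 101.66 kW

Q_out = 102 kW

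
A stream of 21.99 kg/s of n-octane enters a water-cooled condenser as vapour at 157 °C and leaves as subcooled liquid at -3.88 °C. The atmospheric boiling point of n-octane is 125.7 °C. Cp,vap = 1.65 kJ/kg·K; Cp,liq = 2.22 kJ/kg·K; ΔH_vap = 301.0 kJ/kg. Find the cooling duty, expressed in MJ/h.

Q_c = 50700 MJ/h

vapour 157→125.7 °C: -51.645 kJ/kg
condensation at 125.7 °C: -301 kJ/kg
liquid 125.7→-3.88 °C: -287.67 kJ/kg
Δh = -51.645 + -301 + -287.67 = -640.31 kJ/kg
Q = ṁ·Δh = 21.99 kg/s × -640.31 kJ/kg = -14080 kJ/s
|Q| = 14080 kW = 50690 MJ/h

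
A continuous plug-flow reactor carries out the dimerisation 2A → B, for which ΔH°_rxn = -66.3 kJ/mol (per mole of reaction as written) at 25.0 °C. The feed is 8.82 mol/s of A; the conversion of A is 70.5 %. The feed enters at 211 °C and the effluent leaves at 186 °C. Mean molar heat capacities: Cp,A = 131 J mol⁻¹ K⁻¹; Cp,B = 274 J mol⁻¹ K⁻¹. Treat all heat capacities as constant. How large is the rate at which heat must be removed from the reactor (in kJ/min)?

Extent of reaction ξ = 0.705 × 8.82 / 2 = 3.109 mol/s
Reaction term: ξ·ΔH°_rxn = 3.109 × -66.3 = -206.13 kJ/s
Sensible, feed 211→25 °C: -214.91 kJ/s
Outlet flows (mol/s): A 2.6019, B 3.109
Sensible, products 25→186 °C: 192.03 kJ/s
Q = ΔH = -229.01 kJ/s = -229.01 kW
Heat removed = 13741 kJ/min

Q_out = 13700 kJ/min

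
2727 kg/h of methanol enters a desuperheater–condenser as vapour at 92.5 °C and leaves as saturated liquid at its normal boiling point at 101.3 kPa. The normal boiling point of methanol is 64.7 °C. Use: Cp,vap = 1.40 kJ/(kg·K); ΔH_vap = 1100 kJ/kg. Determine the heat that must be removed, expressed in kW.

Q_c = 863 kW

vapour 92.5→64.7 °C: -38.92 kJ/kg
condensation at 64.7 °C: -1100 kJ/kg
Δh = -38.92 + -1100 = -1138.9 kJ/kg
Q = ṁ·Δh = 2727 kg/h × -1138.9 kJ/kg = -3.1058e+06 kJ/h
|Q| = 862.73 kW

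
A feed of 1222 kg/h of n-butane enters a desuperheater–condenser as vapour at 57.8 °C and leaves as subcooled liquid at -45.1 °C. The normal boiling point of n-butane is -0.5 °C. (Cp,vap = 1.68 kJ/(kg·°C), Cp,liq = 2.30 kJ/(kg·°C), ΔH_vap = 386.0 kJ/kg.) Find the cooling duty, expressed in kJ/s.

Q_c = 199 kJ/s

vapour 57.8→-0.5 °C: -97.944 kJ/kg
condensation at -0.5 °C: -386 kJ/kg
liquid -0.5→-45.1 °C: -102.58 kJ/kg
Δh = -97.944 + -386 + -102.58 = -586.52 kJ/kg
Q = ṁ·Δh = 1222 kg/h × -586.52 kJ/kg = -716730 kJ/h
|Q| = 199.09 kW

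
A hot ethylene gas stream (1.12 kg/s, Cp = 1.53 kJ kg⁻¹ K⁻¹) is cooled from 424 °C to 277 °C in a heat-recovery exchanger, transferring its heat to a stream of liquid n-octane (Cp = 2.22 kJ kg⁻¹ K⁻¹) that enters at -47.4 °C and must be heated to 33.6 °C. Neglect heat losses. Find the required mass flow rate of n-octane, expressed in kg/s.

Heat released by hot stream: Q = 1.12 × 1.53 × (424 − 277) = 251.9 kJ/s
Energy balance on cold side (adiabatic exchanger): Q = ṁ_c·Cp_c·(T_c,out − T_c,in)
ṁ_c = 251.9 / [2.22 × (33.6 − -47.4)] = 1.4008 kg/s

ṁ_c = 1.40 kg/s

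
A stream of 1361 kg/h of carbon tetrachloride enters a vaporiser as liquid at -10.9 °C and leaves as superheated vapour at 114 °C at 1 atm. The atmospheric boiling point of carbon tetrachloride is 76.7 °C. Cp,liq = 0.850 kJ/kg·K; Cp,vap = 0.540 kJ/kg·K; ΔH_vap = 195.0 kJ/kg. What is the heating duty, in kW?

liquid -10.9→76.7 °C: 74.46 kJ/kg
vaporisation at 76.7 °C: 195 kJ/kg
vapour 76.7→114 °C: 20.142 kJ/kg
Δh = 74.46 + 195 + 20.142 = 289.6 kJ/kg
Q = ṁ·Δh = 1361 kg/h × 289.6 kJ/kg = 394150 kJ/h
|Q| = 109.49 kW

Q = 109 kW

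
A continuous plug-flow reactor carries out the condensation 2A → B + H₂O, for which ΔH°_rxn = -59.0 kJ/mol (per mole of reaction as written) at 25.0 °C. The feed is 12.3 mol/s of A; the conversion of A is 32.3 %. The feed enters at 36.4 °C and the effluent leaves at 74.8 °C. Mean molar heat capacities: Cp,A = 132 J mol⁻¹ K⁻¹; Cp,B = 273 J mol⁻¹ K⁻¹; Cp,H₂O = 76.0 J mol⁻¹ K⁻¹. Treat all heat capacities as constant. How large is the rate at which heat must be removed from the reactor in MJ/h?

Q_out = 167 MJ/h

Extent of reaction ξ = 0.323 × 12.3 / 2 = 1.9865 mol/s
Reaction term: ξ·ΔH°_rxn = 1.9865 × -59.0 = -117.2 kJ/s
Sensible, feed 36.4→25 °C: -18.509 kJ/s
Outlet flows (mol/s): A 8.3271, B 1.9865, H₂O 1.9865
Sensible, products 25→74.8 °C: 89.264 kJ/s
Q = ΔH = -46.446 kJ/s = -46.446 kW
Heat removed = 167.2 MJ/h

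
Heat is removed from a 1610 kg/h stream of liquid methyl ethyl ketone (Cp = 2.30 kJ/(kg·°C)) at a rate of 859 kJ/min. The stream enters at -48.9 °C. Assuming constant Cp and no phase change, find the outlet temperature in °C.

Q = 859 kJ/min = 51540 kJ/h
ΔT = Q/(ṁ·Cp) = 51540/(1610×2.30) = 13.918 K
T_out = -48.9 − 13.918 = -62.818 °C

T_out = -62.8 °C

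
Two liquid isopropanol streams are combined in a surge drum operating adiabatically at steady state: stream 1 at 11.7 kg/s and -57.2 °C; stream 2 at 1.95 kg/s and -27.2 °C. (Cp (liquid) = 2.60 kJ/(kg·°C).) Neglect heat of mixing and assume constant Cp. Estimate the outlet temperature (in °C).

T_out = -52.9 °C

Adiabatic, steady state ⇒ Σ ṁᵢCp,ᵢ(T_out − Tᵢ) = 0
Σ ṁᵢCp,ᵢTᵢ = 11.7×2.60×-57.2 + 1.95×2.60×-27.2 = -1877.9
Σ ṁᵢCp,ᵢ = 11.7×2.60 + 1.95×2.60 = 35.49
T_out = -1877.9 / 35.49 = -52.914 °C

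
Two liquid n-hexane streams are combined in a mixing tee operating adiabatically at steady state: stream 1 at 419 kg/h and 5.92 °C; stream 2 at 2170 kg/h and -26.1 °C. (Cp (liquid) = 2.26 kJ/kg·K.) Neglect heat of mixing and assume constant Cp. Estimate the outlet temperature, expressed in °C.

T_out = -20.9 °C

Adiabatic, steady state ⇒ Σ ṁᵢCp,ᵢ(T_out − Tᵢ) = 0
T_out = Σ ṁᵢCp,ᵢTᵢ / Σ ṁᵢCp,ᵢ
      = -122390 / 5851.1 = -20.918 °C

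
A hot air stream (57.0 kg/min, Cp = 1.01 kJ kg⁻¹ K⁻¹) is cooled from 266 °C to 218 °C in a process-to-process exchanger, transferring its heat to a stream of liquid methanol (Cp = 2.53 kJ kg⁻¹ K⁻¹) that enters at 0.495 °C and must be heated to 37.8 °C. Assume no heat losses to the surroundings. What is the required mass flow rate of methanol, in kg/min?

Heat released by hot stream: Q = 57.0 × 1.01 × (266 − 218) = 2763.4 kJ/min
Energy balance on cold side (adiabatic exchanger): Q = ṁ_c·Cp_c·(T_c,out − T_c,in)
ṁ_c = 2763.4 / [2.53 × (37.8 − 0.495)] = 29.279 kg/min

ṁ_c = 29.3 kg/min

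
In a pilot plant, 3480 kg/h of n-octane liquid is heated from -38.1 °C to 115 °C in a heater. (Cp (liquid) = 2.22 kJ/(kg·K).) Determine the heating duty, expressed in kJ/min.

Q = 19700 kJ/min

Q = ṁ·Cp·ΔT = 3480 × 2.22 × (115 − -38.1) = 1.1828e+06 kJ/h
Converting: 1.1828e+06 / 3600 s = 328.55 kW
Heating duty = 19713 kJ/min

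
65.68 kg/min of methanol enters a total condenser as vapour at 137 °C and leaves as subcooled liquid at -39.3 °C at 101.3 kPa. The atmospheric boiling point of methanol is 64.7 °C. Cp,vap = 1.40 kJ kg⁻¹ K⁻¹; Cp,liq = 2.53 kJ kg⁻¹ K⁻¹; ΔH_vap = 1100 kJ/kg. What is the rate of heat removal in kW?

Q_c = 1600 kW

vapour 137→64.7 °C: -101.22 kJ/kg
condensation at 64.7 °C: -1100 kJ/kg
liquid 64.7→-39.3 °C: -263.12 kJ/kg
Δh = -101.22 + -1100 + -263.12 = -1464.3 kJ/kg
Q = ṁ·Δh = 65.68 kg/min × -1464.3 kJ/kg = -96178 kJ/min
|Q| = 1603 kW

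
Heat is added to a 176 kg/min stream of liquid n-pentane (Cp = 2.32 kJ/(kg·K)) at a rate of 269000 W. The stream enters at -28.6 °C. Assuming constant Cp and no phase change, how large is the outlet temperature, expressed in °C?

T_out = 10.9 °C

Q = 269000 W = 16140 kJ/min
ΔT = Q/(ṁ·Cp) = 16140/(176×2.32) = 39.528 K
T_out = -28.6 + 39.528 = 10.928 °C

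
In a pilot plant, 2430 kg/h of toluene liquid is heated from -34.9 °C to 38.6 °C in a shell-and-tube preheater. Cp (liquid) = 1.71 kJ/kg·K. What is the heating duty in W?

Q = 84800 W

Q = ṁ·Cp·ΔT = 2430 × 1.71 × (38.6 − -34.9) = 305410 kJ/h
Converting: 305410 / 3600 s = 84.837 kW
Heating duty = 84837 W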